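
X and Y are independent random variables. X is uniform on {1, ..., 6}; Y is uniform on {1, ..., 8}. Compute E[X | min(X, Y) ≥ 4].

5

P(min(X, Y) ≥ 4) = 5/16.
Summing X·P(x,y) over outcomes with min(X, Y) ≥ 4 gives 25/16.
E[X | min(X, Y) ≥ 4] = (25/16) / (5/16) = 5.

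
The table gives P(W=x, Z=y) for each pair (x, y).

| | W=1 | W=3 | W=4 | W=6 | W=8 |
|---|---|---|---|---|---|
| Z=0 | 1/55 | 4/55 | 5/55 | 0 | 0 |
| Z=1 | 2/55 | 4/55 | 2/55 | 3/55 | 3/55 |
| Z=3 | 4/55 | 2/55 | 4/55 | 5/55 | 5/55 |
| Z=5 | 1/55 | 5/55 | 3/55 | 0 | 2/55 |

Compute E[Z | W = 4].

29/14

P(W = 4) = 14/55.
Σ Z·P over the event = 0·(5/55) + 1·(2/55) + 3·(4/55) + 5·(3/55) = 29/55.
E[Z | W = 4] = (29/55) / (14/55) = 29/14.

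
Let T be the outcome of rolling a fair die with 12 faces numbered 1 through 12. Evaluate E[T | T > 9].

11

Given T > 9, T is equally likely to be any of {10, 11, 12}.
E[T | T > 9] = (10 + 11 + 12) / 3 = 11.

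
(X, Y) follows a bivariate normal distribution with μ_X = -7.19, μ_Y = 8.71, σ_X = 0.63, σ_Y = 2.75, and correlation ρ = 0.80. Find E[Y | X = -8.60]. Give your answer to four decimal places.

The regression of Y on X has slope ρ·σ_Y/σ_X and passes through (μ_X, μ_Y).
E[Y | X=-8.60] = 8.71 + (0.80)·(2.75/0.63)·(-8.60 − (-7.19)) = 8.71 + (3.49206)·(-1.41) = 3.7862.

3.7862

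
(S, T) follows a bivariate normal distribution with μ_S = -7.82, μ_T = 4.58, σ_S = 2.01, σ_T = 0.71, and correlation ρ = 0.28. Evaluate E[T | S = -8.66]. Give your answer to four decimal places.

4.4969

E[T | S=x] = μ_T + ρ(σ_T/σ_S)(x − μ_S) for jointly normal variables.
E[T | S=-8.66] = 4.58 + (0.28)·(0.71/2.01)·(-8.66 − (-7.82)) = 4.58 + (0.098905)·(-0.84) = 4.4969.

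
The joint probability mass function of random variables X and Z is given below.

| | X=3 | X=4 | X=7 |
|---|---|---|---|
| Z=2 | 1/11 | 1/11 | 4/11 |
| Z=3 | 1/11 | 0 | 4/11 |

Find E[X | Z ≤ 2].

P(Z ≤ 2) = 6/11.
Σ X·P over the event = 3·(1/11) + 4·(1/11) + 7·(4/11) = 35/11.
E[X | Z ≤ 2] = (35/11) / (6/11) = 35/6.

35/6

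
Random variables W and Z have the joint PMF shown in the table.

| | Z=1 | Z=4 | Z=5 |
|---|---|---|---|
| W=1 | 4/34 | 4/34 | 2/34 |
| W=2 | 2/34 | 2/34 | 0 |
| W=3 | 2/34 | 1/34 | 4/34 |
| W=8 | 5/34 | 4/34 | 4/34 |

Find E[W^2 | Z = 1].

350/13

P(Z = 1) = 13/34.
Σ W^2·P over the event = 1·(4/34) + 4·(2/34) + 9·(2/34) + 64·(5/34) = 175/17.
E[W^2 | Z = 1] = (175/17) / (13/34) = 350/13.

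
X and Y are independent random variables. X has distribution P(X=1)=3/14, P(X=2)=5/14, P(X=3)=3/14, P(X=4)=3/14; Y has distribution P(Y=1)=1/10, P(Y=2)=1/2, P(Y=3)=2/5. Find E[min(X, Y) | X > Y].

P(X > Y) = 53/140.
Summing min(X,Y)·P(x,y) over outcomes with X > Y gives 107/140.
E[min(X, Y) | X > Y] = (107/140) / (53/140) = 107/53.

107/53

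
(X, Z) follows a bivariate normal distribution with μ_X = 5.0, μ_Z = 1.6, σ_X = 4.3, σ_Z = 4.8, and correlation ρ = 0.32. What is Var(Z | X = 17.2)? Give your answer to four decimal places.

Var(Z | X=x) = (1 − ρ²)·σ_Z².
Var(Z | X=17.2) = (4.8)²·(1 − (0.32)²) = 23.04·0.8976 = 20.6807.

20.6807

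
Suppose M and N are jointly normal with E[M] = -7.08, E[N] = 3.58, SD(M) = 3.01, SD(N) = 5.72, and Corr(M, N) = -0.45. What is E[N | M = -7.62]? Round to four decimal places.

4.0418

The regression of N on M has slope ρ·σ_N/σ_M and passes through (μ_M, μ_N).
E[N | M=-7.62] = 3.58 + (-0.45)·(5.72/3.01)·(-7.62 − (-7.08)) = 3.58 + (-0.85515)·(-0.54) = 4.0418.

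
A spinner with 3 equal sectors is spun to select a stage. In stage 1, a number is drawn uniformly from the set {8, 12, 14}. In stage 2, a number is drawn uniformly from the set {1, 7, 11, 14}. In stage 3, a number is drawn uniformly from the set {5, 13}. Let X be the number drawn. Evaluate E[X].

343/36

E[X | stage 1] = (8+12+14)/3 = 34/3.
E[X | stage 2] = (1+7+11+14)/4 = 33/4.
E[X | stage 3] = (5+13)/2 = 9.
By the law of total expectation,
E[X] = (1/3)·(34/3) + (1/3)·(33/4) + (1/3)·(9) = 343/36.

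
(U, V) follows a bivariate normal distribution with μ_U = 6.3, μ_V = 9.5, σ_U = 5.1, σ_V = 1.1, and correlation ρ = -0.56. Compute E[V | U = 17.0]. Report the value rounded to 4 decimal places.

8.2076

For a bivariate normal, E[V | U=x] = μ_V + ρ·(σ_V/σ_U)·(x − μ_U).
E[V | U=17.0] = 9.5 + (-0.56)·(1.1/5.1)·(17.0 − (6.3)) = 9.5 + (-0.120784)·(10.7) = 8.2076.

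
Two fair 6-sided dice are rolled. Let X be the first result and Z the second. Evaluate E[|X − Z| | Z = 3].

3/2

P(Z = 3) = 1/6.
Summing |X−Z|·P(x,y) over outcomes with Z = 3 gives 1/4.
E[|X − Z| | Z = 3] = (1/4) / (1/6) = 3/2.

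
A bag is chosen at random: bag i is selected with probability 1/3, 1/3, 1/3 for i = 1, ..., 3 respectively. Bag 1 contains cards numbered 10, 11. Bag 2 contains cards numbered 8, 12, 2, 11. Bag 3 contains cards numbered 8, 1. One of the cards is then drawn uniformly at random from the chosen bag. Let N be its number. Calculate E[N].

E[N | bag 1] = (10+11)/2 = 21/2.
E[N | bag 2] = (8+12+2+11)/4 = 33/4.
E[N | bag 3] = (8+1)/2 = 9/2.
E[N] = (1/3)·(21/2) + (1/3)·(33/4) + (1/3)·(9/2) = 31/4.

31/4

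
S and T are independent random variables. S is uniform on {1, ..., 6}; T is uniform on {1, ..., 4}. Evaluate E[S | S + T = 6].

7/2

Outcomes with S + T = 6: (2,4), (3,3), (4,2), (5,1), each with probability 1/24.
E[S | S + T = 6] = (2 + 3 + 4 + 5) / 4 = 7/2.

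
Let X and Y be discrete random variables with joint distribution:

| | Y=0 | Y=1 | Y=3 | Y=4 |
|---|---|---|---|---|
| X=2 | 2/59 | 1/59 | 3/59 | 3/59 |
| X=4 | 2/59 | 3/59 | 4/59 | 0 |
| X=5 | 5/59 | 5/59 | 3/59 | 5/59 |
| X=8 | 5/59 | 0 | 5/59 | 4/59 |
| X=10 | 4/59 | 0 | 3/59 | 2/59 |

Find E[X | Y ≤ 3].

P(Y ≤ 3) = 45/59.
Summing X·P(X=x,Y=y) over the conditioning event gives 263/59.
E[X | Y ≤ 3] = (263/59) / (45/59) = 263/45.

263/45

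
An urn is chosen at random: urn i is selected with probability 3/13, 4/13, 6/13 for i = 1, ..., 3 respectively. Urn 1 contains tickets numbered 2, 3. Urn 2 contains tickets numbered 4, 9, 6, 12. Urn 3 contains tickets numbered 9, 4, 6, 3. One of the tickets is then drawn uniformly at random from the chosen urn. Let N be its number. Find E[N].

E[N | urn 1] = (2+3)/2 = 5/2.
E[N | urn 2] = (4+9+6+12)/4 = 31/4.
E[N | urn 3] = (9+4+6+3)/4 = 11/2.
E[N] = (3/13)·(5/2) + (4/13)·(31/4) + (6/13)·(11/2) = 11/2.

11/2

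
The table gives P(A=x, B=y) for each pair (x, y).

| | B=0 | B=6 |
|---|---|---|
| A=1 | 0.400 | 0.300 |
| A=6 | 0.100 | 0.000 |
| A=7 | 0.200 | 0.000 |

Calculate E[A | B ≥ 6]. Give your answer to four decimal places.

P(B ≥ 6) = 0.300.
Σ A·P over the event = 1·(0.300) = 0.300.
E[A | B ≥ 6] = (0.300) / (0.300) = 1.0000.

1.0000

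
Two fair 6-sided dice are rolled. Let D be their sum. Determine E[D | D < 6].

4

P(D < 6) = 5/18.
Σ over the event: 2·1/36 + 3·1/18 + 4·1/12 + 5·1/9 = 10/9.
E[D | D < 6] = (10/9) / (5/18) = 4.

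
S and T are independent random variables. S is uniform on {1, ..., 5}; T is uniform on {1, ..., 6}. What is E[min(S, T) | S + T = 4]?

4/3

Outcomes with S + T = 4: (1,3), (2,2), (3,1), each with probability 1/30.
E[min(S, T) | S + T = 4] = (1 + 2 + 1) / 3 = 4/3.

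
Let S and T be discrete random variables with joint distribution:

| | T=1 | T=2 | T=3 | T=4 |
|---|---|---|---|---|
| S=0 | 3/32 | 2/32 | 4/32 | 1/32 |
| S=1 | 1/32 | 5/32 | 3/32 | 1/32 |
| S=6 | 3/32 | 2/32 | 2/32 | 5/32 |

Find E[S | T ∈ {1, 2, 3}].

51/25

P(T ∈ {1, 2, 3}) = 25/32.
Summing S·P(S=x,T=y) over the conditioning event gives 51/32.
E[S | T ∈ {1, 2, 3}] = (51/32) / (25/32) = 51/25.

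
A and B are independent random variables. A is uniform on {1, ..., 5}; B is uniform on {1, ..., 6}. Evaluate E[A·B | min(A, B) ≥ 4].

45/2

Outcomes with min(A, B) ≥ 4: (4,4), (4,5), (4,6), (5,4), (5,5), (5,6), each with probability 1/30.
E[A·B | min(A, B) ≥ 4] = (16 + 20 + 24 + 20 + 25 + 30) / 6 = 45/2.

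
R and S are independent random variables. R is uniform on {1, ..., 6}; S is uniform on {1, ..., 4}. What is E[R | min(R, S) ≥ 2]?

4

P(min(R, S) ≥ 2) = 5/8.
Summing R·P(x,y) over outcomes with min(R, S) ≥ 2 gives 5/2.
E[R | min(R, S) ≥ 2] = (5/2) / (5/8) = 4.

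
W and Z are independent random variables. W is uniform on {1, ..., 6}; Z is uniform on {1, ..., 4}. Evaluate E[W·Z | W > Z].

P(W > Z) = 7/12.
Summing WZ·P(x,y) over outcomes with W > Z gives 145/24.
E[W·Z | W > Z] = (145/24) / (7/12) = 145/14.

145/14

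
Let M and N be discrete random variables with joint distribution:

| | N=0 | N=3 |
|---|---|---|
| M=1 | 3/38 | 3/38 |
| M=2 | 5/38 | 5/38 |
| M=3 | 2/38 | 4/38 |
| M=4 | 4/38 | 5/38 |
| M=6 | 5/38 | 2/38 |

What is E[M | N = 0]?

P(N = 0) = 1/2.
Σ M·P over the event = 1·(3/38) + 2·(5/38) + 3·(2/38) + 4·(4/38) + 6·(5/38) = 65/38.
E[M | N = 0] = (65/38) / (1/2) = 65/19.

65/19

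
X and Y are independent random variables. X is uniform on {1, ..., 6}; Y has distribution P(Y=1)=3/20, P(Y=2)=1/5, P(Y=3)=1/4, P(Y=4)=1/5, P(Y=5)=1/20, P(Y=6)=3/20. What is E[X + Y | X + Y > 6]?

553/65

P(X + Y > 6) = 13/24.
Summing (X+Y)·P(x,y) over outcomes with X + Y > 6 gives 553/120.
E[X + Y | X + Y > 6] = (553/120) / (13/24) = 553/65.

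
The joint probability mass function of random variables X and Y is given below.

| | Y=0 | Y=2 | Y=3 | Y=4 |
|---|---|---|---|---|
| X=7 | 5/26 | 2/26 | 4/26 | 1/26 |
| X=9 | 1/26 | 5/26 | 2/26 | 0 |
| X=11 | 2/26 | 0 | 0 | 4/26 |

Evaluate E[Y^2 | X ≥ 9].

51/7

P(X ≥ 9) = 7/13.
Summing Y^2·P(X=x,Y=y) over the conditioning event gives 51/13.
E[Y^2 | X ≥ 9] = (51/13) / (7/13) = 51/7.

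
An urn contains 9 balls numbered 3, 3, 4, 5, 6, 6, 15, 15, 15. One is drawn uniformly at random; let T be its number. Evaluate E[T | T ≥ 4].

66/7

P(T ≥ 4) = 7/9.
Σ over the event: 4·1/9 + 5·1/9 + 6·2/9 + 15·1/3 = 22/3.
E[T | T ≥ 4] = (22/3) / (7/9) = 66/7.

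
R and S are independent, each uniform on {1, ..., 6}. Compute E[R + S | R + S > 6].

P(R + S > 6) = 7/12.
Summing (R+S)·P(x,y) over outcomes with R + S > 6 gives 91/18.
E[R + S | R + S > 6] = (91/18) / (7/12) = 26/3.

26/3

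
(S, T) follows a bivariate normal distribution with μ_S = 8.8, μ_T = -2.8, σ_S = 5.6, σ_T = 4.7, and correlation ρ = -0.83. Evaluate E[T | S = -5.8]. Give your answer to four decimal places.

7.3705

The regression of T on S has slope ρ·σ_T/σ_S and passes through (μ_S, μ_T).
E[T | S=-5.8] = -2.8 + (-0.83)·(4.7/5.6)·(-5.8 − (8.8)) = -2.8 + (-0.69661)·(-14.6) = 7.3705.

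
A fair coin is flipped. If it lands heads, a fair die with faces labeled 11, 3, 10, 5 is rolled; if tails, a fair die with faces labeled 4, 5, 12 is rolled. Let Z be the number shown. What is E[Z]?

E[Z | heads] = (11+3+10+5)/4 = 29/4.
E[Z | tails] = (4+5+12)/3 = 7.
By the law of total expectation,
E[Z] = (1/2)·(29/4) + (1/2)·(7) = 57/8.

57/8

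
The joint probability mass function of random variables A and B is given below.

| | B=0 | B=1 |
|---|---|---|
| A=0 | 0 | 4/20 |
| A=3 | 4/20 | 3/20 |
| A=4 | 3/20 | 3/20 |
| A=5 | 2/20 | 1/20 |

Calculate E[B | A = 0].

P(A = 0) = 1/5.
Σ B·P over the event = 1·(4/20) = 1/5.
E[B | A = 0] = (1/5) / (1/5) = 1.

1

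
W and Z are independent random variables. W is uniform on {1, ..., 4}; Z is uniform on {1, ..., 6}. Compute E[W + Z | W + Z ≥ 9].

28/3

P(W + Z ≥ 9) = 1/8.
Summing (W+Z)·P(x,y) over outcomes with W + Z ≥ 9 gives 7/6.
E[W + Z | W + Z ≥ 9] = (7/6) / (1/8) = 28/3.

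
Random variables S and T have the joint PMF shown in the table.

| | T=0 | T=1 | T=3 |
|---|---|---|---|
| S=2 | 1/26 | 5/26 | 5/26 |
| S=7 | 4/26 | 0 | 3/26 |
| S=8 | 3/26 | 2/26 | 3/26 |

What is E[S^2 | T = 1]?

148/7

P(T = 1) = 7/26.
Σ S^2·P over the event = 4·(5/26) + 64·(2/26) = 74/13.
E[S^2 | T = 1] = (74/13) / (7/26) = 148/7.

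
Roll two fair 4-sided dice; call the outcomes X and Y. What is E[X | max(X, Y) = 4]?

22/7

Outcomes with max(X, Y) = 4: (1,4), (2,4), (3,4), (4,1), (4,2), (4,3), (4,4), each with probability 1/16.
E[X | max(X, Y) = 4] = (1 + 2 + 3 + 4 + 4 + 4 + 4) / 7 = 22/7.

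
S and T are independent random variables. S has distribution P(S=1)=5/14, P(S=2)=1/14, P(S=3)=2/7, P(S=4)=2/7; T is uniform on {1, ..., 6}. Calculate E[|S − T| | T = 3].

P(T = 3) = 1/6.
Summing |S−T|·P(x,y) over outcomes with T = 3 gives 5/28.
E[|S − T| | T = 3] = (5/28) / (1/6) = 15/14.

15/14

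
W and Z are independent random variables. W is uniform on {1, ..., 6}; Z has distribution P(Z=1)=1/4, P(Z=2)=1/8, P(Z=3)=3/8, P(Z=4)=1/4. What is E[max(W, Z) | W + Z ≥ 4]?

P(W + Z ≥ 4) = 43/48.
Summing max(W,Z)·P(x,y) over outcomes with W + Z ≥ 4 gives 91/24.
E[max(W, Z) | W + Z ≥ 4] = (91/24) / (43/48) = 182/43.

182/43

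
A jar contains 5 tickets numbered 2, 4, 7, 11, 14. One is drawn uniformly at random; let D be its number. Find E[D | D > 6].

P(D > 6) = 3/5.
Σ over the event: 7·1/5 + 11·1/5 + 14·1/5 = 32/5.
E[D | D > 6] = (32/5) / (3/5) = 32/3.

32/3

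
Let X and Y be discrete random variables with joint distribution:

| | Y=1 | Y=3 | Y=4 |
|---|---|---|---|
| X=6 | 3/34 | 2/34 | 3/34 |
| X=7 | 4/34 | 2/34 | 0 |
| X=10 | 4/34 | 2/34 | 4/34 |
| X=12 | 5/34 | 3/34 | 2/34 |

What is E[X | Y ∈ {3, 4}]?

82/9

P(Y ∈ {3, 4}) = 9/17.
Σ X·P over the event = 6·(2/34) + 6·(3/34) + 7·(2/34) + 10·(2/34) + 10·(4/34) + 12·(3/34) + 12·(2/34) = 82/17.
E[X | Y ∈ {3, 4}] = (82/17) / (9/17) = 82/9.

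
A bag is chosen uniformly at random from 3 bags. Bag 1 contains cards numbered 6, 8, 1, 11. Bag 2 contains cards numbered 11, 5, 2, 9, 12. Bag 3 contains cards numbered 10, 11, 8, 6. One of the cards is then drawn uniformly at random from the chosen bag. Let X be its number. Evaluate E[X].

E[X | bag 1] = (6+8+1+11)/4 = 13/2.
E[X | bag 2] = (11+5+2+9+12)/5 = 39/5.
E[X | bag 3] = (10+11+8+6)/4 = 35/4.
E[X] = (1/3)·(13/2) + (1/3)·(39/5) + (1/3)·(35/4) = 461/60.

461/60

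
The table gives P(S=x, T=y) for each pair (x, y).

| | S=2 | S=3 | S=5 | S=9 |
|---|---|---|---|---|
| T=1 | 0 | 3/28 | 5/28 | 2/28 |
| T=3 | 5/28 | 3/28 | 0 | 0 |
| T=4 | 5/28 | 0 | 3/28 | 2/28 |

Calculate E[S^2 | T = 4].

P(T = 4) = 5/14.
Σ S^2·P over the event = 4·(5/28) + 25·(3/28) + 81·(2/28) = 257/28.
E[S^2 | T = 4] = (257/28) / (5/14) = 257/10.

257/10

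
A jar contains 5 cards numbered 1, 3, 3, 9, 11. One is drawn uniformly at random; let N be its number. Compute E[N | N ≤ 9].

P(N ≤ 9) = 4/5.
Σ over the event: 1·1/5 + 3·2/5 + 9·1/5 = 16/5.
E[N | N ≤ 9] = (16/5) / (4/5) = 4.

4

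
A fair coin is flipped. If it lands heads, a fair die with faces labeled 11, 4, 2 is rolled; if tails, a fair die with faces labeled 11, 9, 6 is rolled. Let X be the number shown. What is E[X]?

E[X | heads] = (11+4+2)/3 = 17/3.
E[X | tails] = (11+9+6)/3 = 26/3.
E[X] = (1/2)·(17/3) + (1/2)·(26/3) = 43/6.

43/6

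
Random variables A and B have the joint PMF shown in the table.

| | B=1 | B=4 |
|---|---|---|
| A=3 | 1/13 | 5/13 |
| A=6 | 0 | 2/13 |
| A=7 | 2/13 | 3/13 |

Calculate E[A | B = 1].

17/3

P(B = 1) = 3/13.
Σ A·P over the event = 3·(1/13) + 7·(2/13) = 17/13.
E[A | B = 1] = (17/13) / (3/13) = 17/3.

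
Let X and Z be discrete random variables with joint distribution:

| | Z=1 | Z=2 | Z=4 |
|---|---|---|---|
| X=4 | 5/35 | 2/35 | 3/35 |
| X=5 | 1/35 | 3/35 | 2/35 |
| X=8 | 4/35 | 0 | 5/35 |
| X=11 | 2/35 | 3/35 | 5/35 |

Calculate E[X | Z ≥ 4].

39/5

P(Z ≥ 4) = 3/7.
Σ X·P over the event = 4·(3/35) + 5·(2/35) + 8·(5/35) + 11·(5/35) = 117/35.
E[X | Z ≥ 4] = (117/35) / (3/7) = 39/5.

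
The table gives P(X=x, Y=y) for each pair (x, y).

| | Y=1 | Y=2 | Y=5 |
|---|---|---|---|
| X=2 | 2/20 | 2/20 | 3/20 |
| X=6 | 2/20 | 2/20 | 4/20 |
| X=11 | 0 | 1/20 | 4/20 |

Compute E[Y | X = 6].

13/4

P(X = 6) = 2/5.
Summing Y·P(X=x,Y=y) over the conditioning event gives 13/10.
E[Y | X = 6] = (13/10) / (2/5) = 13/4.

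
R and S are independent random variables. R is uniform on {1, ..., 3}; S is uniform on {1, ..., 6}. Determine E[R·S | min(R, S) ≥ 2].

10

Outcomes with min(R, S) ≥ 2: (2,2), (2,3), (2,4), (2,5), (2,6), (3,2), (3,3), (3,4), (3,5), (3,6), each with probability 1/18.
E[R·S | min(R, S) ≥ 2] = (4 + 6 + 8 + 10 + 12 + 6 + 9 + 12 + 15 + 18) / 10 = 10.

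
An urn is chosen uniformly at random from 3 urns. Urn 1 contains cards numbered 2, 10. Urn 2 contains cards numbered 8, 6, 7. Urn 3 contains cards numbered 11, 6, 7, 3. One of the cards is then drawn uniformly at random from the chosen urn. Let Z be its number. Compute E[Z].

E[Z | urn 1] = (2+10)/2 = 6.
E[Z | urn 2] = (8+6+7)/3 = 7.
E[Z | urn 3] = (11+6+7+3)/4 = 27/4.
E[Z] = (1/3)·(6) + (1/3)·(7) + (1/3)·(27/4) = 79/12.

79/12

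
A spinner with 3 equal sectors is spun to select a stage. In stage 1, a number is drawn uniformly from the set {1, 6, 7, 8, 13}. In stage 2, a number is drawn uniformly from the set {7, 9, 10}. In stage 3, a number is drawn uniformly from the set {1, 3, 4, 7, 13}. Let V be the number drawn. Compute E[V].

319/45

E[V | stage 1] = (1+6+7+8+13)/5 = 7.
E[V | stage 2] = (7+9+10)/3 = 26/3.
E[V | stage 3] = (1+3+4+7+13)/5 = 28/5.
By the law of total expectation,
E[V] = (1/3)·(7) + (1/3)·(26/3) + (1/3)·(28/5) = 319/45.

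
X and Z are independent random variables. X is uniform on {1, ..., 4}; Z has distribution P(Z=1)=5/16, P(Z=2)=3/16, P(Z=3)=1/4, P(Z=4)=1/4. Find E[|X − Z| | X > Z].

43/25

P(X > Z) = 25/64.
Summing |X−Z|·P(x,y) over outcomes with X > Z gives 43/64.
E[|X − Z| | X > Z] = (43/64) / (25/64) = 43/25.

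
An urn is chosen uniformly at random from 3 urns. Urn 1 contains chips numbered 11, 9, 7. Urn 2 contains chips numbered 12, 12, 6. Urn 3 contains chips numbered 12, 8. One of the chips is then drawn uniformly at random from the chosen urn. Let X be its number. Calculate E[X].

29/3

E[X | urn 1] = (11+9+7)/3 = 9.
E[X | urn 2] = (12+12+6)/3 = 10.
E[X | urn 3] = (12+8)/2 = 10.
E[X] = (1/3)·(9) + (1/3)·(10) + (1/3)·(10) = 29/3.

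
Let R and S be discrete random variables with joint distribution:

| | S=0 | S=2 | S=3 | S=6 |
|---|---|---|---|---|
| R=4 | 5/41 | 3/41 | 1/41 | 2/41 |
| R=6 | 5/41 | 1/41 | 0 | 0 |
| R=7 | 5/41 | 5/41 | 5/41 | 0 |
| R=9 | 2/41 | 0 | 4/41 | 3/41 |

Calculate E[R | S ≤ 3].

P(S ≤ 3) = 36/41.
Summing R·P(R=x,S=y) over the conditioning event gives 231/41.
E[R | S ≤ 3] = (231/41) / (36/41) = 77/12.

77/12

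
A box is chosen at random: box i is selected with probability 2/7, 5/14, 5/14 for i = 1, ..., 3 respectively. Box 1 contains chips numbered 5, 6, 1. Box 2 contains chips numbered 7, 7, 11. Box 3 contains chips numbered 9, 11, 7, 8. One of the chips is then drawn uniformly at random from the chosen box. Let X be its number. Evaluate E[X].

1217/168

E[X | box 1] = (5+6+1)/3 = 4.
E[X | box 2] = (7+7+11)/3 = 25/3.
E[X | box 3] = (9+11+7+8)/4 = 35/4.
By the law of total expectation,
E[X] = (2/7)·(4) + (5/14)·(25/3) + (5/14)·(35/4) = 1217/168.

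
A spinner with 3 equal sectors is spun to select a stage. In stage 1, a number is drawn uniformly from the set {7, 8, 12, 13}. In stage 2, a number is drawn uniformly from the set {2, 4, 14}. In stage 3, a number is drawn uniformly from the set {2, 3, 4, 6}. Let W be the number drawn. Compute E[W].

E[W | stage 1] = (7+8+12+13)/4 = 10.
E[W | stage 2] = (2+4+14)/3 = 20/3.
E[W | stage 3] = (2+3+4+6)/4 = 15/4.
E[W] = (1/3)·(10) + (1/3)·(20/3) + (1/3)·(15/4) = 245/36.

245/36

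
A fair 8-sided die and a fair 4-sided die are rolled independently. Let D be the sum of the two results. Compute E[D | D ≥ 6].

P(D ≥ 6) = 11/16.
Σ over the event: 6·1/8 + 7·1/8 + 8·1/8 + 9·1/8 + 10·3/32 + 11·1/16 + 12·1/32 = 23/4.
E[D | D ≥ 6] = (23/4) / (11/16) = 92/11.

92/11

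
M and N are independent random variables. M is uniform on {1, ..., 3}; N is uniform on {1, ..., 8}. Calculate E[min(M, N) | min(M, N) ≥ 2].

P(min(M, N) ≥ 2) = 7/12.
Summing min(M,N)·P(x,y) over outcomes with min(M, N) ≥ 2 gives 17/12.
E[min(M, N) | min(M, N) ≥ 2] = (17/12) / (7/12) = 17/7.

17/7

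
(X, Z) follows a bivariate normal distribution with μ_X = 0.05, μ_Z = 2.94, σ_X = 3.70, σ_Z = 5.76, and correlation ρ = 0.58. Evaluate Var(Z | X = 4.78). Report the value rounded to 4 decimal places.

22.0167

For a bivariate normal, Var(Z | X=x) = σ_Z²(1 − ρ²).
Var(Z | X=4.78) = (5.76)²·(1 − (0.58)²) = 33.1776·0.6636 = 22.0167.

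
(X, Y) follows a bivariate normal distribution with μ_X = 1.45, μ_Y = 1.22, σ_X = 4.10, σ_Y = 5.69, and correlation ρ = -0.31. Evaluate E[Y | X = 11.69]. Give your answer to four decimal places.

-3.1854

E[Y | X=x] = μ_Y + ρ(σ_Y/σ_X)(x − μ_X) for jointly normal variables.
E[Y | X=11.69] = 1.22 + (-0.31)·(5.69/4.10)·(11.69 − (1.45)) = 1.22 + (-0.4302195)·(10.24) = -3.1854.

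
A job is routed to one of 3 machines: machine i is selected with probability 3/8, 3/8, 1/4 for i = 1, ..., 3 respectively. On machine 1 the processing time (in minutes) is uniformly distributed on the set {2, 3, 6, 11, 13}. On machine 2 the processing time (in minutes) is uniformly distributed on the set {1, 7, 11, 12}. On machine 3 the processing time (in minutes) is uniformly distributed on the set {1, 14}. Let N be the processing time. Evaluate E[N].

E[N | machine 1] = (2+3+6+11+13)/5 = 7.
E[N | machine 2] = (1+7+11+12)/4 = 31/4.
E[N | machine 3] = (1+14)/2 = 15/2.
E[N] = (3/8)·(7) + (3/8)·(31/4) + (1/4)·(15/2) = 237/32.

237/32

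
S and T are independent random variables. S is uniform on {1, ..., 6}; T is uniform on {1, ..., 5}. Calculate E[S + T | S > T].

P(S > T) = 1/2.
Summing (S+T)·P(x,y) over outcomes with S > T gives 7/2.
E[S + T | S > T] = (7/2) / (1/2) = 7.

7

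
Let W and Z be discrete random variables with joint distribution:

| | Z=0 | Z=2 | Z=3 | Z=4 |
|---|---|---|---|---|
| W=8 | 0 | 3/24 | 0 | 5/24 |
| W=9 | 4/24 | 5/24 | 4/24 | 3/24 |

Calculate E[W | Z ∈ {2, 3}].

P(Z ∈ {2, 3}) = 1/2.
Summing W·P(W=x,Z=y) over the conditioning event gives 35/8.
E[W | Z ∈ {2, 3}] = (35/8) / (1/2) = 35/4.

35/4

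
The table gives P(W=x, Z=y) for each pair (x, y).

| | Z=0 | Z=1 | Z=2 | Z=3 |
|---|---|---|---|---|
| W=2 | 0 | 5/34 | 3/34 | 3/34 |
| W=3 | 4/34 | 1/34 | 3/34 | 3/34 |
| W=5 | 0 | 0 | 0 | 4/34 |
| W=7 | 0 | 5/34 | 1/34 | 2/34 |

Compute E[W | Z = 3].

49/12

P(Z = 3) = 6/17.
Σ W·P over the event = 2·(3/34) + 3·(3/34) + 5·(4/34) + 7·(2/34) = 49/34.
E[W | Z = 3] = (49/34) / (6/17) = 49/12.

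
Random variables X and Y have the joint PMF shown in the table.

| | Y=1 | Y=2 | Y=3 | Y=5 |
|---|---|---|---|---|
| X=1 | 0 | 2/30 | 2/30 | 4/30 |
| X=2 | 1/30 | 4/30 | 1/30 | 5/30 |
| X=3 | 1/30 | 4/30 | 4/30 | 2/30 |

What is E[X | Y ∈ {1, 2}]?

P(Y ∈ {1, 2}) = 2/5.
Σ X·P over the event = 1·(2/30) + 2·(1/30) + 2·(4/30) + 3·(1/30) + 3·(4/30) = 9/10.
E[X | Y ∈ {1, 2}] = (9/10) / (2/5) = 9/4.

9/4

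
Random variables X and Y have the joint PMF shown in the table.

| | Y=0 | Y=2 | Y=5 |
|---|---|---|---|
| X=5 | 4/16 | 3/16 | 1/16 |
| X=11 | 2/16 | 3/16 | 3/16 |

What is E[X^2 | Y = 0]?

57

P(Y = 0) = 3/8.
Σ X^2·P over the event = 25·(4/16) + 121·(2/16) = 171/8.
E[X^2 | Y = 0] = (171/8) / (3/8) = 57.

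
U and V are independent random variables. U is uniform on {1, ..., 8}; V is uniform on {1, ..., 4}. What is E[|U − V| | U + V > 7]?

26/7

P(U + V > 7) = 7/16.
Summing |U−V|·P(x,y) over outcomes with U + V > 7 gives 13/8.
E[|U − V| | U + V > 7] = (13/8) / (7/16) = 26/7.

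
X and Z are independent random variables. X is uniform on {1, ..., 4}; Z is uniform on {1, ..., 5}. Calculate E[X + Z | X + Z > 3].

P(X + Z > 3) = 17/20.
Summing (X+Z)·P(x,y) over outcomes with X + Z > 3 gives 51/10.
E[X + Z | X + Z > 3] = (51/10) / (17/20) = 6.

6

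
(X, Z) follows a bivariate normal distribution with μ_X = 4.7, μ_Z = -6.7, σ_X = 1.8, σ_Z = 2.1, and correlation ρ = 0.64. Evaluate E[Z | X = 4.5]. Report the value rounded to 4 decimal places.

The regression of Z on X has slope ρ·σ_Z/σ_X and passes through (μ_X, μ_Z).
E[Z | X=4.5] = -6.7 + (0.64)·(2.1/1.8)·(4.5 − (4.7)) = -6.7 + (0.74667)·(-0.2) = -6.8493.

-6.8493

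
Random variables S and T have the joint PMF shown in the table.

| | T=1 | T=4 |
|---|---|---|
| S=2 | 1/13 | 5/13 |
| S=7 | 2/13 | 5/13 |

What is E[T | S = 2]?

7/2

P(S = 2) = 6/13.
Σ T·P over the event = 1·(1/13) + 4·(5/13) = 21/13.
E[T | S = 2] = (21/13) / (6/13) = 7/2.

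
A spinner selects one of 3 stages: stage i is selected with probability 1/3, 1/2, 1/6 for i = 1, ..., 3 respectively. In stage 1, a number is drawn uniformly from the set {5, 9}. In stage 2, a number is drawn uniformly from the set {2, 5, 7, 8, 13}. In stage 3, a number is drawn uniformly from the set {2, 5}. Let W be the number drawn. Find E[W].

77/12

E[W | stage 1] = (5+9)/2 = 7.
E[W | stage 2] = (2+5+7+8+13)/5 = 7.
E[W | stage 3] = (2+5)/2 = 7/2.
By the law of total expectation,
E[W] = (1/3)·(7) + (1/2)·(7) + (1/6)·(7/2) = 77/12.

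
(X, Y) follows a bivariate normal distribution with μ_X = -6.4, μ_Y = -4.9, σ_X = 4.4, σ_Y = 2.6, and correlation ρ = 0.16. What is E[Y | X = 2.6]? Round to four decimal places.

-4.0491

For a bivariate normal, E[Y | X=x] = μ_Y + ρ·(σ_Y/σ_X)·(x − μ_X).
E[Y | X=2.6] = -4.9 + (0.16)·(2.6/4.4)·(2.6 − (-6.4)) = -4.9 + (0.094545)·(9) = -4.0491.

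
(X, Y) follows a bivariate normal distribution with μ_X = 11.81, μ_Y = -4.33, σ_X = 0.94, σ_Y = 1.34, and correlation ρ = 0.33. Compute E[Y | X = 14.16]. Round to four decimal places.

For a bivariate normal, E[Y | X=x] = μ_Y + ρ·(σ_Y/σ_X)·(x − μ_X).
E[Y | X=14.16] = -4.33 + (0.33)·(1.34/0.94)·(14.16 − (11.81)) = -4.33 + (0.47043)·(2.35) = -3.2245.

-3.2245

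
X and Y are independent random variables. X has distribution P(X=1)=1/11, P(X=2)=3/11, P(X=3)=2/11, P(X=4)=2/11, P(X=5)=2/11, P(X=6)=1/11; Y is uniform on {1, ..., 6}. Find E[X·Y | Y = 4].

148/11

P(Y = 4) = 1/6.
Summing XY·P(x,y) over outcomes with Y = 4 gives 74/33.
E[X·Y | Y = 4] = (74/33) / (1/6) = 148/11.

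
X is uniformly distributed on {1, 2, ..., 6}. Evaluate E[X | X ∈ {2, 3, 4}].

P(X ∈ {2, 3, 4}) = 1/2.
Σ over the event: 2·1/6 + 3·1/6 + 4·1/6 = 3/2.
E[X | X ∈ {2, 3, 4}] = (3/2) / (1/2) = 3.

3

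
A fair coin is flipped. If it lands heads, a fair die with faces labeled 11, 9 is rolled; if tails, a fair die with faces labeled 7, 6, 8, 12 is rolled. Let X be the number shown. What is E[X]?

73/8

E[X | heads] = (11+9)/2 = 10.
E[X | tails] = (7+6+8+12)/4 = 33/4.
E[X] = (1/2)·(10) + (1/2)·(33/4) = 73/8.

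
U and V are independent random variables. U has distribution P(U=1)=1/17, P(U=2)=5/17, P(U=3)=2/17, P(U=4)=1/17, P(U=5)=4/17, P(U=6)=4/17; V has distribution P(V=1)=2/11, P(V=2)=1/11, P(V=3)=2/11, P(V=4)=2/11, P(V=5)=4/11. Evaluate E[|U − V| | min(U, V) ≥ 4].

P(min(U, V) ≥ 4) = 54/187.
Summing |U−V|·P(x,y) over outcomes with min(U, V) ≥ 4 gives 4/17.
E[|U − V| | min(U, V) ≥ 4] = (4/17) / (54/187) = 22/27.

22/27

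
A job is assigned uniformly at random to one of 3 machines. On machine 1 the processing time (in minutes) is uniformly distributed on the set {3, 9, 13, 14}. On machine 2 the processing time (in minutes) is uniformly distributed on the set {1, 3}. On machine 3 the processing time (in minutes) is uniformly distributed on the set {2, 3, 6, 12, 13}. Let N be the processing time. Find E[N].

379/60

E[N | machine 1] = (3+9+13+14)/4 = 39/4.
E[N | machine 2] = (1+3)/2 = 2.
E[N | machine 3] = (2+3+6+12+13)/5 = 36/5.
By the law of total expectation,
E[N] = (1/3)·(39/4) + (1/3)·(2) + (1/3)·(36/5) = 379/60.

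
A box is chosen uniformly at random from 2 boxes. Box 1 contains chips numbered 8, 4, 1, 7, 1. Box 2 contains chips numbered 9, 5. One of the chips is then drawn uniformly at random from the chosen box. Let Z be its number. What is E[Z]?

E[Z | box 1] = (8+4+1+7+1)/5 = 21/5.
E[Z | box 2] = (9+5)/2 = 7.
E[Z] = (1/2)·(21/5) + (1/2)·(7) = 28/5.

28/5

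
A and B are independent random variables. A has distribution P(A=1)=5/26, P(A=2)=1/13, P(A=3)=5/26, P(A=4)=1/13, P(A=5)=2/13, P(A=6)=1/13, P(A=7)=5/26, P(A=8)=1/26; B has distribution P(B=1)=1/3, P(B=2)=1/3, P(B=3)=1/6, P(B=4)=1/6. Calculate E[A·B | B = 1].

107/26

P(B = 1) = 1/3.
Summing AB·P(x,y) over outcomes with B = 1 gives 107/78.
E[A·B | B = 1] = (107/78) / (1/3) = 107/26.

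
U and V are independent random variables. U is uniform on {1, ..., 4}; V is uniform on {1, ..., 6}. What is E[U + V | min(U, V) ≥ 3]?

8

Outcomes with min(U, V) ≥ 3: (3,3), (3,4), (3,5), (3,6), (4,3), (4,4), (4,5), (4,6), each with probability 1/24.
E[U + V | min(U, V) ≥ 3] = (6 + 7 + 8 + 9 + 7 + 8 + 9 + 10) / 8 = 8.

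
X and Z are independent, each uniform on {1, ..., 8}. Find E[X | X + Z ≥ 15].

23/3

Outcomes with X + Z ≥ 15: (7,8), (8,7), (8,8), each with probability 1/64.
E[X | X + Z ≥ 15] = (7 + 8 + 8) / 3 = 23/3.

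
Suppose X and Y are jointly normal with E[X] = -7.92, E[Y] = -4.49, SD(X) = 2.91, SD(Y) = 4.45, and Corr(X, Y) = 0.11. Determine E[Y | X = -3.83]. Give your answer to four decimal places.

-3.8020

E[Y | X=x] = μ_Y + ρ(σ_Y/σ_X)(x − μ_X) for jointly normal variables.
E[Y | X=-3.83] = -4.49 + (0.11)·(4.45/2.91)·(-3.83 − (-7.92)) = -4.49 + (0.16821)·(4.09) = -3.8020.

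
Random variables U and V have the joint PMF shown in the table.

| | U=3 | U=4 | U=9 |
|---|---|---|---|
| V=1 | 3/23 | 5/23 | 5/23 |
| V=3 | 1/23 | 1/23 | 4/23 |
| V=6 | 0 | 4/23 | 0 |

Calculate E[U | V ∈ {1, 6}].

90/17

P(V ∈ {1, 6}) = 17/23.
Σ U·P over the event = 3·(3/23) + 4·(5/23) + 4·(4/23) + 9·(5/23) = 90/23.
E[U | V ∈ {1, 6}] = (90/23) / (17/23) = 90/17.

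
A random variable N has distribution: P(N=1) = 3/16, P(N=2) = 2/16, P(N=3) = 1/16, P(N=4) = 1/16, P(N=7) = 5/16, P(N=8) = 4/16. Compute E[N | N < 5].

P(N < 5) = 7/16.
Σ over the event: 1·3/16 + 2·1/8 + 3·1/16 + 4·1/16 = 7/8.
E[N | N < 5] = (7/8) / (7/16) = 2.

2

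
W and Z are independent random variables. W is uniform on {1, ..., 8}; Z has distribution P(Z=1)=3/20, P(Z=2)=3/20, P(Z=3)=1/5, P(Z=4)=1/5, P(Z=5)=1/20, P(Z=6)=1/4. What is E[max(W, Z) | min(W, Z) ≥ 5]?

P(min(W, Z) ≥ 5) = 3/20.
Summing max(W,Z)·P(x,y) over outcomes with min(W, Z) ≥ 5 gives 161/160.
E[max(W, Z) | min(W, Z) ≥ 5] = (161/160) / (3/20) = 161/24.

161/24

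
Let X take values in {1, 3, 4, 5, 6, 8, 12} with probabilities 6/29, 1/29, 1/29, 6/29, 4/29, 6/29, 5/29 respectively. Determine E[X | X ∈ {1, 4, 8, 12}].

59/9

P(X ∈ {1, 4, 8, 12}) = 18/29.
Σ over the event: 1·6/29 + 4·1/29 + 8·6/29 + 12·5/29 = 118/29.
E[X | X ∈ {1, 4, 8, 12}] = (118/29) / (18/29) = 59/9.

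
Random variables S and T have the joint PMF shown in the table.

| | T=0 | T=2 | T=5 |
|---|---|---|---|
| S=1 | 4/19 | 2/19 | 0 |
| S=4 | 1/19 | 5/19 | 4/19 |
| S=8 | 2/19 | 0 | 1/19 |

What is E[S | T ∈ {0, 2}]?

23/7

P(T ∈ {0, 2}) = 14/19.
Summing S·P(S=x,T=y) over the conditioning event gives 46/19.
E[S | T ∈ {0, 2}] = (46/19) / (14/19) = 23/7.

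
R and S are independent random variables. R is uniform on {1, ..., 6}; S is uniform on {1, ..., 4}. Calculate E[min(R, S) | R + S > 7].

P(R + S > 7) = 1/4.
Summing min(R,S)·P(x,y) over outcomes with R + S > 7 gives 5/6.
E[min(R, S) | R + S > 7] = (5/6) / (1/4) = 10/3.

10/3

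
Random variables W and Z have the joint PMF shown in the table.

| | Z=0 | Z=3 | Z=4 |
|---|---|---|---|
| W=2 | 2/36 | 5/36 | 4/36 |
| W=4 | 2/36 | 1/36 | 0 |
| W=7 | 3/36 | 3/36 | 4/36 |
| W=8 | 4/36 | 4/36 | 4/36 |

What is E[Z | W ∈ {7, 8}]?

53/22

P(W ∈ {7, 8}) = 11/18.
Σ Z·P over the event = 0·(3/36) + 3·(3/36) + 4·(4/36) + 0·(4/36) + 3·(4/36) + 4·(4/36) = 53/36.
E[Z | W ∈ {7, 8}] = (53/36) / (11/18) = 53/22.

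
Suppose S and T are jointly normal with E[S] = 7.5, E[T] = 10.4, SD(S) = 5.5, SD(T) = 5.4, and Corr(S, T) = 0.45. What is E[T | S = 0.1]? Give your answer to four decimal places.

E[T | S=x] = μ_T + ρ(σ_T/σ_S)(x − μ_S) for jointly normal variables.
E[T | S=0.1] = 10.4 + (0.45)·(5.4/5.5)·(0.1 − (7.5)) = 10.4 + (0.44182)·(-7.4) = 7.1305.

7.1305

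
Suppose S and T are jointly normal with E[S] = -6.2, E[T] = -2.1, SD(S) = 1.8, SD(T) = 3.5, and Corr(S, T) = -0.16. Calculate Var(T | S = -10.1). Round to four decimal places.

11.9364

For a bivariate normal, Var(T | S=x) = σ_T²(1 − ρ²).
Var(T | S=-10.1) = (3.5)²·(1 − (-0.16)²) = 12.25·0.9744 = 11.9364.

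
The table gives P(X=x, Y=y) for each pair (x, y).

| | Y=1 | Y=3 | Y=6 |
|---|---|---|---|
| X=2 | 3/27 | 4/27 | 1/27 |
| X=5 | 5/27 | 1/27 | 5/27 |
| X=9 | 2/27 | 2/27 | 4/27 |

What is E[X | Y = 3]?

P(Y = 3) = 7/27.
Summing X·P(X=x,Y=y) over the conditioning event gives 31/27.
E[X | Y = 3] = (31/27) / (7/27) = 31/7.

31/7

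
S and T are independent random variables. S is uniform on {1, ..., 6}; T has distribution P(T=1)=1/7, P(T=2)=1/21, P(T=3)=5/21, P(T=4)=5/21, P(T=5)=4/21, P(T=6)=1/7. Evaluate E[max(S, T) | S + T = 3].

P(S + T = 3) = 2/63.
Summing max(S,T)·P(x,y) over outcomes with S + T = 3 gives 4/63.
E[max(S, T) | S + T = 3] = (4/63) / (2/63) = 2.

2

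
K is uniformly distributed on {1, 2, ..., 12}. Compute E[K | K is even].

Given K is even, K is equally likely to be any of {2, 4, 6, 8, 10, 12}.
E[K | K is even] = (2 + 4 + 6 + 8 + 10 + 12) / 6 = 7.

7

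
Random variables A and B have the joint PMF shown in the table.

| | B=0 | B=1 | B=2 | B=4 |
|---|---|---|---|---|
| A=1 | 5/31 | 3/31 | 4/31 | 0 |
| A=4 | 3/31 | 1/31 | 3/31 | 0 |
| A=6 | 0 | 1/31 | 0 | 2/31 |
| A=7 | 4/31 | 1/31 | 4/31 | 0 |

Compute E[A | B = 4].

6

P(B = 4) = 2/31.
Summing A·P(A=x,B=y) over the conditioning event gives 12/31.
E[A | B = 4] = (12/31) / (2/31) = 6.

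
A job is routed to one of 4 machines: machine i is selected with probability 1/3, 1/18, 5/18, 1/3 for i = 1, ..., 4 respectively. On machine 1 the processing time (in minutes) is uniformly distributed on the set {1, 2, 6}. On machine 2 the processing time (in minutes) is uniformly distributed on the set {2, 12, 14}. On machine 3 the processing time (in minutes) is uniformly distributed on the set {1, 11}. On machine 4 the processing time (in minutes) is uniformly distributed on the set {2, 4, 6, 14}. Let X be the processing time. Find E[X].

289/54

E[X | machine 1] = (1+2+6)/3 = 3.
E[X | machine 2] = (2+12+14)/3 = 28/3.
E[X | machine 3] = (1+11)/2 = 6.
E[X | machine 4] = (2+4+6+14)/4 = 13/2.
E[X] = (1/3)·(3) + (1/18)·(28/3) + (5/18)·(6) + (1/3)·(13/2) = 289/54.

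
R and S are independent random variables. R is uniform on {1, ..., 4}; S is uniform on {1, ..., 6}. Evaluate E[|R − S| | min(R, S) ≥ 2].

23/15

P(min(R, S) ≥ 2) = 5/8.
Summing |R−S|·P(x,y) over outcomes with min(R, S) ≥ 2 gives 23/24.
E[|R − S| | min(R, S) ≥ 2] = (23/24) / (5/8) = 23/15.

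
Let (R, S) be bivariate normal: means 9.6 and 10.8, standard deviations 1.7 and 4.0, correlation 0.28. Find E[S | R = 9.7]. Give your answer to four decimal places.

10.8659

E[S | R=x] = μ_S + ρ(σ_S/σ_R)(x − μ_R) for jointly normal variables.
E[S | R=9.7] = 10.8 + (0.28)·(4.0/1.7)·(9.7 − (9.6)) = 10.8 + (0.65882)·(0.1) = 10.8659.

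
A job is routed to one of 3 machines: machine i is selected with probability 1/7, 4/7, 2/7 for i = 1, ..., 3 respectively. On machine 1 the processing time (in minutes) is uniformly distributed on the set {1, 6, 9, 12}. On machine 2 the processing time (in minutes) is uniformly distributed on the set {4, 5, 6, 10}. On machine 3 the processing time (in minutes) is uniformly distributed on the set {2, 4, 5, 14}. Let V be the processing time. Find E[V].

89/14

E[V | machine 1] = (1+6+9+12)/4 = 7.
E[V | machine 2] = (4+5+6+10)/4 = 25/4.
E[V | machine 3] = (2+4+5+14)/4 = 25/4.
E[V] = (1/7)·(7) + (4/7)·(25/4) + (2/7)·(25/4) = 89/14.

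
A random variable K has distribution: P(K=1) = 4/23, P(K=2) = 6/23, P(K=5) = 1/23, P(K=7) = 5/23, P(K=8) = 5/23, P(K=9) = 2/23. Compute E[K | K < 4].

P(K < 4) = 10/23.
Σ over the event: 1·4/23 + 2·6/23 = 16/23.
E[K | K < 4] = (16/23) / (10/23) = 8/5.

8/5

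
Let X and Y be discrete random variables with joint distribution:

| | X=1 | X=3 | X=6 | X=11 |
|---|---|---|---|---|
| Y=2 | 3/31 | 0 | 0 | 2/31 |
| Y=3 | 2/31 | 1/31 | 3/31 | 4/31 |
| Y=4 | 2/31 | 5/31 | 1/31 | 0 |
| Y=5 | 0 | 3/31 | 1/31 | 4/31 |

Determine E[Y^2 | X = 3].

P(X = 3) = 9/31.
Σ Y^2·P over the event = 9·(1/31) + 16·(5/31) + 25·(3/31) = 164/31.
E[Y^2 | X = 3] = (164/31) / (9/31) = 164/9.

164/9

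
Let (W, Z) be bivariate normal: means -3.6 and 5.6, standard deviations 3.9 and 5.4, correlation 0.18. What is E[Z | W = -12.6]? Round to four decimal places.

E[Z | W=x] = μ_Z + ρ(σ_Z/σ_W)(x − μ_W) for jointly normal variables.
E[Z | W=-12.6] = 5.6 + (0.18)·(5.4/3.9)·(-12.6 − (-3.6)) = 5.6 + (0.24923)·(-9) = 3.3569.

3.3569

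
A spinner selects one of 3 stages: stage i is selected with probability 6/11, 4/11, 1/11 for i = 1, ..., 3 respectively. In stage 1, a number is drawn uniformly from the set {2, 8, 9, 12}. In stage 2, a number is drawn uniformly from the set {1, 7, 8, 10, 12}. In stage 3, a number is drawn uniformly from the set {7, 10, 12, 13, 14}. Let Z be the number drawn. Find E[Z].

881/110

E[Z | stage 1] = (2+8+9+12)/4 = 31/4.
E[Z | stage 2] = (1+7+8+10+12)/5 = 38/5.
E[Z | stage 3] = (7+10+12+13+14)/5 = 56/5.
By the law of total expectation,
E[Z] = (6/11)·(31/4) + (4/11)·(38/5) + (1/11)·(56/5) = 881/110.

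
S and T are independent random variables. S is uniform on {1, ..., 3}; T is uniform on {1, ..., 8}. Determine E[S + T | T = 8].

10

Outcomes with T = 8: (1,8), (2,8), (3,8), each with probability 1/24.
E[S + T | T = 8] = (9 + 10 + 11) / 3 = 10.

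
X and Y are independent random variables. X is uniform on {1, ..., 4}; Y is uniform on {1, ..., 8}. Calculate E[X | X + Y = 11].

Outcomes with X + Y = 11: (3,8), (4,7), each with probability 1/32.
E[X | X + Y = 11] = (3 + 4) / 2 = 7/2.

7/2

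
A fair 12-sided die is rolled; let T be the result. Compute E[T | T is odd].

6

Given T is odd, T is equally likely to be any of {1, 3, 5, 7, 9, 11}.
E[T | T is odd] = (1 + 3 + 5 + 7 + 9 + 11) / 6 = 6.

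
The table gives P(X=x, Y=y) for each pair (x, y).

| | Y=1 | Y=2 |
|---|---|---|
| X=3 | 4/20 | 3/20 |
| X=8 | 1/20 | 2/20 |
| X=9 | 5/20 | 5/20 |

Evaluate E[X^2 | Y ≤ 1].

P(Y ≤ 1) = 1/2.
Σ X^2·P over the event = 9·(4/20) + 64·(1/20) + 81·(5/20) = 101/4.
E[X^2 | Y ≤ 1] = (101/4) / (1/2) = 101/2.

101/2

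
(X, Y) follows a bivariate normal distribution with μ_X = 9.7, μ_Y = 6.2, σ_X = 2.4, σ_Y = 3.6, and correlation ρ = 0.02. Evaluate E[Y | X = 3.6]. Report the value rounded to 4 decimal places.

E[Y | X=x] = μ_Y + ρ(σ_Y/σ_X)(x − μ_X) for jointly normal variables.
E[Y | X=3.6] = 6.2 + (0.02)·(3.6/2.4)·(3.6 − (9.7)) = 6.2 + (0.03)·(-6.1) = 6.0170.

6.0170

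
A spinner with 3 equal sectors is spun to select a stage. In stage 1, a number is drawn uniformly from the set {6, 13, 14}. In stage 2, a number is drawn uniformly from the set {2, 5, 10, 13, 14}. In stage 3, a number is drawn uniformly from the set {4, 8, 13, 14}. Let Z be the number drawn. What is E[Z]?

E[Z | stage 1] = (6+13+14)/3 = 11.
E[Z | stage 2] = (2+5+10+13+14)/5 = 44/5.
E[Z | stage 3] = (4+8+13+14)/4 = 39/4.
E[Z] = (1/3)·(11) + (1/3)·(44/5) + (1/3)·(39/4) = 197/20.

197/20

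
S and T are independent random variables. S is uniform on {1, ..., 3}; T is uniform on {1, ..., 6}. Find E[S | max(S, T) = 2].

5/3

P(max(S, T) = 2) = 1/6.
Summing S·P(x,y) over outcomes with max(S, T) = 2 gives 5/18.
E[S | max(S, T) = 2] = (5/18) / (1/6) = 5/3.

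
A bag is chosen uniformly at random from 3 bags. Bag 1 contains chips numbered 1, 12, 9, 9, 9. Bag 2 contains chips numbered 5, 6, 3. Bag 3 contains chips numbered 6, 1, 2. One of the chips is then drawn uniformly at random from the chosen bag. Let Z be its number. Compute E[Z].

E[Z | bag 1] = (1+12+9+9+9)/5 = 8.
E[Z | bag 2] = (5+6+3)/3 = 14/3.
E[Z | bag 3] = (6+1+2)/3 = 3.
E[Z] = (1/3)·(8) + (1/3)·(14/3) + (1/3)·(3) = 47/9.

47/9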